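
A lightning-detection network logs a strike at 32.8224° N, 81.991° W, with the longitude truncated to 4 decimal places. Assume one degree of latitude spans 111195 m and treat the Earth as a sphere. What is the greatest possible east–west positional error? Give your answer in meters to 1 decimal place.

9.3 meters

Truncating at 4 decimal places can drop up to a full unit in the last place, so the longitude may be off by as much as 0.0001°.
One degree of longitude at 32.8224° is 111195 × cos 32.8224° ≈ 111195 × 0.8404 = 93443.2 m.
Maximum E–W displacement: 0.0001 × 93443.2 = 9.34432 m.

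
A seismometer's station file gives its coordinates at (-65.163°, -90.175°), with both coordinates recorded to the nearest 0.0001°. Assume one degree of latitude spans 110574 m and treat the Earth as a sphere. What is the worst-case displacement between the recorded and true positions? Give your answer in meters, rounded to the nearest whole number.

6 meters

Rounding to 4 decimal places leaves each coordinate within ±5e-05° of the true value.
North–south component: 5e-05° × 110574 = 5.5287 m.
Longitude error → 5e-05 × 110574 × cos 65.163° = 5e-05 × 110574 × 0.4200 ≈ 2.32227 m.
Combining orthogonally: (5.5287² + 2.32227²)^½ ≈ 5.99662 m.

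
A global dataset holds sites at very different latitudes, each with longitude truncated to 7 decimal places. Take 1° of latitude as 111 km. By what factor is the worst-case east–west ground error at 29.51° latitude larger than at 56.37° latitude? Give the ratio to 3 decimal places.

Truncating at 7 decimal places can drop up to a full unit in the last place, so the longitude may be off by as much as 1e-07°.
At 29.51°: 1e-07° × 111000 × cos 29.51° = 1e-07 × 111000 × 0.8703 ≈ 0.00966 m.
At 56.37°: 1e-07° × 111000 × cos 56.37° = 1e-07 × 111000 × 0.5538 ≈ 0.0061475 m.
Ratio: 0.00966 / 0.0061475 = cos 29.51° / cos 56.37° ≈ 1.5714.

1.571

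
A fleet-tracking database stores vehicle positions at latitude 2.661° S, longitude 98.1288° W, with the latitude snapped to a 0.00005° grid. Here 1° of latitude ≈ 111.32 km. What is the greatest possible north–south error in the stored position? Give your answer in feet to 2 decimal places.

With a 0.00005° grid the true value lies within half a step, ±0.00005°/2 = ±2.5e-05°, of the stored one.
Along the meridian that is 2.5e-05° × 111320 m/° = 2.783 m.
In feet: 2.783 m ÷ 0.3048 ≈ 9.1306 ft.

9.13 feet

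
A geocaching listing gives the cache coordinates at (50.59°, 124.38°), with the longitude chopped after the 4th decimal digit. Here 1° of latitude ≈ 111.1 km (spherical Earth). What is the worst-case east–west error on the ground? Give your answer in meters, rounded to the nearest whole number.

7 meters

Truncating at 4 decimal places can drop up to a full unit in the last place, so the longitude may be off by as much as 0.0001°.
One degree of longitude at 50.59° is 111100 × cos 50.59° ≈ 111100 × 0.6349 = 70533.5 m.
East–west error: 0.0001° × 70533.5 m/° ≈ 7.05335 m.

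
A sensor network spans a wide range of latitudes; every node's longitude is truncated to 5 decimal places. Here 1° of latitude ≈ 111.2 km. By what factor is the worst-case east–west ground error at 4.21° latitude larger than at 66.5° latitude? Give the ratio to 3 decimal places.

2.501

Truncating at 5 decimal places can drop up to a full unit in the last place, so the longitude may be off by as much as 1e-05°.
Error at 4.21° = 1e-05° × 111200 × cos 4.21° ≈ 1.112 × 0.9973 = 1.109 m.
At 66.5°: 1e-05° × 111200 × cos 66.5° = 1e-05 × 111200 × 0.3987 ≈ 0.44341 m.
The ratio reduces to cos 4.21° / cos 66.5° = 0.9973/0.3987 ≈ 2.5011.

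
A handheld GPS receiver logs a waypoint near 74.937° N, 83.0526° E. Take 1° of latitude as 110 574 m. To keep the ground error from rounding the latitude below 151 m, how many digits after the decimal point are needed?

3

One degree of latitude covers 110574 m.
N decimal places → at most half a unit in the last place, 0.5 × 10⁻ᴺ° = 110574/2 × 10⁻ᴺ m.
Setting 55287 × 10⁻ᴺ ≤ 151 gives 10ᴺ ≥ 366.1, i.e. N ≥ 2.56.
So 3 decimal places suffice (55.3 m); 2 would allow up to 553 m.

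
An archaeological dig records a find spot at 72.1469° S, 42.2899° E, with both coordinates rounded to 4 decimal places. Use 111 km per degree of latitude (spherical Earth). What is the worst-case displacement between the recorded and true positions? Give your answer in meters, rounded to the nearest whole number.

6 meters

Rounding to 4 decimal places leaves each coordinate within ±5e-05° of the true value.
N–S: 5e-05° × 111000 m/° = 5.55 m.
East–west component at 72.1469°: 5e-05° × 111000 × cos 72.1469° ≈ 5e-05 × 34030.1 ≈ 1.70151 m.
Combining orthogonally: (5.55² + 1.70151²)^½ ≈ 5.80497 m.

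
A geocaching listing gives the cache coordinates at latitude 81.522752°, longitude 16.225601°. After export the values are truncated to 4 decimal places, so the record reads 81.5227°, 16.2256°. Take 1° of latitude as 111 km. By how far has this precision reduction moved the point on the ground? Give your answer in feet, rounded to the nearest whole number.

Δlat = 81.522752 − 81.5227 = +0.000052°; Δlon = 16.225601 − 16.2256 = +0.000001°.
North–south shift: 0.000052 × 111000 = 5.772 m.
East–west at this latitude: 0.000001° × 111000 × cos 81.5227° ≈ 0.000001 × 16363.3 = 0.0163633 m.
Distance: √(5.772² + 0.0163633²) ≈ 5.77202 m.
Converting: 5.77202 m × 3.2808 ft/m ≈ 18.937 ft.

19 feet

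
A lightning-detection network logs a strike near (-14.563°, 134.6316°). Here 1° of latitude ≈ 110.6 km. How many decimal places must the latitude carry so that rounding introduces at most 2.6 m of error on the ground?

One degree of latitude covers 110600 m.
N decimal places → at most half a unit in the last place, 0.5 × 10⁻ᴺ° = 110600/2 × 10⁻ᴺ m.
Setting 55300 × 10⁻ᴺ ≤ 2.6 gives 10ᴺ ≥ 2.127e+04, i.e. N ≥ 4.33.
At 4 places the error can reach 5.53 m, but 5 places keeps it to 0.553 m.

5 decimal places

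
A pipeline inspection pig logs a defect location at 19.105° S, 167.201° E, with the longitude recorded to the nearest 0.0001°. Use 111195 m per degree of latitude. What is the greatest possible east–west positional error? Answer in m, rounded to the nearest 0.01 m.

5.25 m

Rounding to 4 decimal places leaves the longitude within ±5e-05° of the true value.
At latitude 19.105° a degree of longitude spans 111195 m × cos 19.105° = 111195 × 0.9449 ≈ 105070 m.
East–west error: 5e-05° × 105070 m/° ≈ 5.25352 m.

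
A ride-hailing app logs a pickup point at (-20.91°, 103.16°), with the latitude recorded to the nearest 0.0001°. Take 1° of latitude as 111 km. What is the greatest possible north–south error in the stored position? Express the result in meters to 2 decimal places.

Rounding to 4 decimal places leaves the latitude within ±5e-05° of the true value.
So the N–S error is at most 5e-05 × 111000 = 5.55 m.

5.55 meters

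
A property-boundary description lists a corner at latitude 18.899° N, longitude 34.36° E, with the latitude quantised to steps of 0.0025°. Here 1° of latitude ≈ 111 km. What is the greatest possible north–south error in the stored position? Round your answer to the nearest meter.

With a 0.0025° grid the true value lies within half a step, ±0.0025°/2 = ±0.00125°, of the stored one.
So the N–S error is at most 0.00125 × 111000 = 138.75 m.

139 meters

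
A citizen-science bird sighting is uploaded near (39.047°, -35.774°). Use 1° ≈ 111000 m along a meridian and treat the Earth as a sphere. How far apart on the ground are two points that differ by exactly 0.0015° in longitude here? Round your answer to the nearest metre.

0.0015° of longitude at 39.047° is 0.0015 × 111000 × cos 39.047° ≈ 0.0015 × 86205.9 = 129.309 m.

129 metres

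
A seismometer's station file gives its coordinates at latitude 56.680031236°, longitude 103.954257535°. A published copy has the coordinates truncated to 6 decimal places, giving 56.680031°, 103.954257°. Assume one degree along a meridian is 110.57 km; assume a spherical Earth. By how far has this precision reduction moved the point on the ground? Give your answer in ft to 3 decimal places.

The latitude changed by +0.000000236° and the longitude by +0.000000535°.
N–S: 0.000000236° × 110570 m/° = 0.0260945 m.
East–west at this latitude: 0.000000535° × 110570 × cos 56.68° ≈ 0.000000535 × 60737.7 = 0.0324946 m.
Hypotenuse of the two orthogonal shifts: √(0.0260945² + 0.0324946²) = 0.0416752 m.
In feet: 0.0416752 m ÷ 0.3048 ≈ 0.13673 ft.

0.137 ft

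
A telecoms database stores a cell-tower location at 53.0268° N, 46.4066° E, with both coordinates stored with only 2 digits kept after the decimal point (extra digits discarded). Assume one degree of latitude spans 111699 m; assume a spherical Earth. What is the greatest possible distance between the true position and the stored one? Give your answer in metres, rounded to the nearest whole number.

1303 metres

Truncating at 2 decimal places can drop up to a full unit in the last place, so each coordinate may be off by as much as 0.01°.
Latitude error → 0.01 × 111699 = 1116.99 m along the meridian.
E–W at 53.0268°: 0.01° × 111699 × cos 53.0268° = 0.01 × 111699 × 0.6014 ≈ 671.804 m.
The two errors are perpendicular, so the maximum displacement is √(1116.99² + 671.804²) ≈ 1303.45 m.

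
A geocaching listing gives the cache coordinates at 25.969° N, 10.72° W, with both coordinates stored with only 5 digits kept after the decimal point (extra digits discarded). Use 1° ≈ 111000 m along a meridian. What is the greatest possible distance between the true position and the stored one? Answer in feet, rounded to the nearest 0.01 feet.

Truncating at 5 decimal places can drop up to a full unit in the last place, so each coordinate may be off by as much as 1e-05°.
Latitude error → 1e-05 × 111000 = 1.11 m along the meridian.
Longitude error → 1e-05 × 111000 × cos 25.969° = 1e-05 × 111000 × 0.8990 ≈ 0.997925 m.
The two errors are perpendicular, so the maximum displacement is √(1.11² + 0.997925²) ≈ 1.49263 m.
In feet: 1.49263 m ÷ 0.3048 ≈ 4.8971 ft.

4.90 feet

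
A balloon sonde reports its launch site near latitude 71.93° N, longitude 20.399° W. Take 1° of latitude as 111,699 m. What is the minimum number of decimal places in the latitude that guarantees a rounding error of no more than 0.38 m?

One degree of latitude covers 111699 m.
With N decimal places the half-ulp bound is 0.5·10⁻ᴺ°, or 0.5·10⁻ᴺ × 111699 m on the ground.
Setting 55849.5 × 10⁻ᴺ ≤ 0.38 gives 10ᴺ ≥ 1.47e+05, i.e. N ≥ 5.17.
At 5 places the error can reach 0.558 m, but 6 places keeps it to 0.0558 m.

6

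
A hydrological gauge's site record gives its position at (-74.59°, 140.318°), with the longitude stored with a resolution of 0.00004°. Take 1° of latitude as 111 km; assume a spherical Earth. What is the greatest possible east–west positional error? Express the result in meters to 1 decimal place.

With a 0.00004° grid the true value lies within half a step, ±0.00004°/2 = ±2e-05°, of the stored one.
One degree of longitude at 74.59° is 111000 × cos 74.59° ≈ 111000 × 0.2657 = 29495.4 m.
Maximum E–W displacement: 2e-05 × 29495.4 = 0.589908 m.

0.6 meters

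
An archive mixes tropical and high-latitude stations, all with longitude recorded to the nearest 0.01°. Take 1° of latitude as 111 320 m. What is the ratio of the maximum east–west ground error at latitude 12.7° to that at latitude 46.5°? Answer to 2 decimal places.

Rounding to 2 decimal places leaves the longitude within ±0.005° of the true value.
At 12.7°: 0.005° × 111320 × cos 12.7° = 0.005 × 111320 × 0.9755 ≈ 542.98 m.
At 46.5°: 0.005° × 111320 × cos 46.5° = 0.005 × 111320 × 0.6884 ≈ 383.14 m.
The ratio reduces to cos 12.7° / cos 46.5° = 0.9755/0.6884 ≈ 1.4172.

1.42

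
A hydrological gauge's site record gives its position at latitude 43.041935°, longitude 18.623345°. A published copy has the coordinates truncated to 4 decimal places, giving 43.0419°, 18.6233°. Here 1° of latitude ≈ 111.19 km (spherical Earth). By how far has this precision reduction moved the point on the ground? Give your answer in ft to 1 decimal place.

17.5 ft

The latitude changed by +0.000035° and the longitude by +0.000045°.
N–S: 0.000035° × 111190 m/° = 3.89165 m.
E–W at 43.0419°: 0.000045° × 111190 × cos 43.0419° = 0.000045 × 111190 × 0.7309 ≈ 3.65687 m.
Hypotenuse of the two orthogonal shifts: √(3.89165² + 3.65687²) = 5.34019 m.
In feet: 5.34019 m ÷ 0.3048 ≈ 17.52 ft.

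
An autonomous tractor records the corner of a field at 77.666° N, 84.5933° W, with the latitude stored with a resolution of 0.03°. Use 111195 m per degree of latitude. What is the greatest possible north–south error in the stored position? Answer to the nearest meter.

1668 meters

With a 0.03° grid the true value lies within half a step, ±0.03°/2 = ±0.015°, of the stored one.
So the N–S error is at most 0.015 × 111195 = 1667.92 m.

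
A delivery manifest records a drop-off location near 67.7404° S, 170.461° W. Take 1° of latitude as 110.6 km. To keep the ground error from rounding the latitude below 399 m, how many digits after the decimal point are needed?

One degree of latitude covers 110600 m.
N decimal places → at most half a unit in the last place, 0.5 × 10⁻ᴺ° = 110600/2 × 10⁻ᴺ m.
Need 0.5 × 110600 × 10⁻ᴺ ≤ 399 → 10⁻ᴺ ≤ 7.215e-03, so N ≥ 2.14.
At 2 places the error can reach 553 m, but 3 places keeps it to 55.3 m.

3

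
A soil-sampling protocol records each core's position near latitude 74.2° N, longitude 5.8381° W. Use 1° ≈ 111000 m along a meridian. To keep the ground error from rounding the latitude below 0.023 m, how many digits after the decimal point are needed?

7

One degree of latitude covers 111000 m.
With N decimal places the half-ulp bound is 0.5·10⁻ᴺ°, or 0.5·10⁻ᴺ × 111000 m on the ground.
Need 0.5 × 111000 × 10⁻ᴺ ≤ 0.023 → 10⁻ᴺ ≤ 4.144e-07, so N ≥ 6.38.
N = 6 would give 0.0555 m (too coarse); N = 7 gives 0.00555 m ≤ 0.023 m.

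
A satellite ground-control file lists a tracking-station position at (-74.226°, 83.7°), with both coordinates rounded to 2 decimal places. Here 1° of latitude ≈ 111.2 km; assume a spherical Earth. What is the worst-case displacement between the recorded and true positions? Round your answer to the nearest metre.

Rounding to 2 decimal places leaves each coordinate within ±0.005° of the true value.
North–south component: 0.005° × 111200 = 556 m.
Longitude error → 0.005 × 111200 × cos 74.226° = 0.005 × 111200 × 0.2718 ≈ 151.145 m.
Worst case both components are at the extreme and orthogonal: √(556² + 151.145²) ≈ 576.178 m.

576 metres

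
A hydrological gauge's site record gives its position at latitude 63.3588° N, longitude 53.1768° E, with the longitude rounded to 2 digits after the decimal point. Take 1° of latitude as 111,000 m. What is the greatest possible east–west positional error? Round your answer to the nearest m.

Rounding to 2 decimal places leaves the longitude within ±0.005° of the true value.
At latitude 63.3588° a degree of longitude spans 111000 m × cos 63.3588° = 111000 × 0.4484 ≈ 49772.6 m.
So at most 0.005° × 49772.6 ≈ 248.863 m east–west.

249 m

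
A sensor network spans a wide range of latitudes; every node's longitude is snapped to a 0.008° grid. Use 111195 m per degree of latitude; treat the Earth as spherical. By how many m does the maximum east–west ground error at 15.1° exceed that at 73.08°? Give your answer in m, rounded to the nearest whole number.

With a 0.008° grid the true value lies within half a step, ±0.008°/2 = ±0.004°, of the stored one.
Error at 15.1° = 0.004° × 111195 × cos 15.1° ≈ 444.78 × 0.9655 = 429.42 m.
At 73.08°: 0.004° × 111195 × cos 73.08° = 0.004 × 111195 × 0.2910 ≈ 129.45 m.
Difference: 429.42 − 129.45 = 299.98 m.

300 m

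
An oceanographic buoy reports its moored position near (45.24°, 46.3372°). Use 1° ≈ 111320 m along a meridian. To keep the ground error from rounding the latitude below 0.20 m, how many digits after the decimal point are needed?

One degree of latitude covers 111320 m.
Rounding to N decimal places gives at most 0.5 × 10⁻ᴺ degrees of error, i.e. 0.5 × 10⁻ᴺ × 111320 m.
Setting 55660 × 10⁻ᴺ ≤ 0.20 gives 10ᴺ ≥ 2.783e+05, i.e. N ≥ 5.44.
At 5 places the error can reach 0.557 m, but 6 places keeps it to 0.0557 m.

6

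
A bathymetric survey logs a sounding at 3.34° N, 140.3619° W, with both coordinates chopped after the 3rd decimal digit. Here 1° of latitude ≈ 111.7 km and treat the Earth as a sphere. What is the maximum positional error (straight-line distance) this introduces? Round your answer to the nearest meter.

158 meters

Truncating at 3 decimal places can drop up to a full unit in the last place, so each coordinate may be off by as much as 0.001°.
N–S: 0.001° × 111700 m/° = 111.7 m.
E–W at 3.34°: 0.001° × 111700 × cos 3.34° = 0.001 × 111700 × 0.9983 ≈ 111.51 m.
The two errors are perpendicular, so the maximum displacement is √(111.7² + 111.51²) ≈ 157.834 m.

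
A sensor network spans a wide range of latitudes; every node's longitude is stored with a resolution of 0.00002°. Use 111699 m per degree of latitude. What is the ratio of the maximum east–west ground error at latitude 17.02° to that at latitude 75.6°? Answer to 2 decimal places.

With a 0.00002° grid the true value lies within half a step, ±0.00002°/2 = ±1e-05°, of the stored one.
Error at 17.02° = 1e-05° × 111699 × cos 17.02° ≈ 1.117 × 0.9562 = 1.0681 m.
At 75.6°: 1e-05° × 111699 × cos 75.6° = 1e-05 × 111699 × 0.2487 ≈ 0.27778 m.
The ratio reduces to cos 17.02° / cos 75.6° = 0.9562/0.2487 ≈ 3.8450.

3.84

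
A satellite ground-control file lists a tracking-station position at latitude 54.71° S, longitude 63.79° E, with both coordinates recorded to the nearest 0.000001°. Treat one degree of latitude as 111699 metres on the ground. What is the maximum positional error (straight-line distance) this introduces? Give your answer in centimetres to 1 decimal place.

6.4 centimetres

Rounding to 6 decimal places leaves each coordinate within ±5e-07° of the true value.
N–S: 5e-07° × 111699 m/° = 0.0558495 m.
Longitude error → 5e-07 × 111699 × cos 54.71° = 5e-07 × 111699 × 0.5777 ≈ 0.0322651 m.
Worst case both components are at the extreme and orthogonal: √(0.0558495² + 0.0322651²) ≈ 0.0644996 m.
That is 0.0644996 m = 6.45 cm.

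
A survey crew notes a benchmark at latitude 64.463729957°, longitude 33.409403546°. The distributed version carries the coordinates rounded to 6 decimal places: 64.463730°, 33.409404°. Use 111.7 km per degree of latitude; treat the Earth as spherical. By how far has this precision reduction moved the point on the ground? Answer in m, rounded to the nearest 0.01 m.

0.02 m

The latitude changed by -0.000000043° and the longitude by -0.000000454°.
North–south shift: -0.000000043 × 111700 = -0.0048031 m.
E–W at 64.4637°: -0.000000454° × 111700 × cos 64.4637° = -0.000000454 × 111700 × 0.4311 ≈ -0.021861 m.
Combined displacement = (0.0048031² + 0.021861²)^½ ≈ 0.0223824 m.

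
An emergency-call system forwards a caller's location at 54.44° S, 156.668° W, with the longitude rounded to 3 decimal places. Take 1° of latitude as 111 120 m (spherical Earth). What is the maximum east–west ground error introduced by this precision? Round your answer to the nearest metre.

Rounding to 3 decimal places leaves the longitude within ±0.0005° of the true value.
Parallels shrink by cos φ, so at 54.44° a degree of longitude is 111120 × 0.5816 ≈ 64622.4 m.
Maximum E–W displacement: 0.0005 × 64622.4 = 32.3112 m.

32 metres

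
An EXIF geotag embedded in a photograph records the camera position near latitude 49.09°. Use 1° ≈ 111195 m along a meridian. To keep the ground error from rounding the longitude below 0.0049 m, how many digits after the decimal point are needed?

At 49.09° one degree of longitude covers 111195 × cos 49.09° ≈ 111195 × 0.6549 ≈ 72818.6 m.
Rounding to N decimal places gives at most 0.5 × 10⁻ᴺ degrees of error, i.e. 0.5 × 10⁻ᴺ × 72818.6 m.
Setting 36409.3 × 10⁻ᴺ ≤ 0.0049 gives 10ᴺ ≥ 7.43e+06, i.e. N ≥ 6.87.
N = 6 would give 0.0364 m (too coarse); N = 7 gives 0.00364 m ≤ 0.0049 m.

7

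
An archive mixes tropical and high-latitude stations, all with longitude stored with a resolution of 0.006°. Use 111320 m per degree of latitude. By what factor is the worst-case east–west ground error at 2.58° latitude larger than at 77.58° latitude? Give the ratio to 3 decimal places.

With a 0.006° grid the true value lies within half a step, ±0.006°/2 = ±0.003°, of the stored one.
At 2.58°: 0.003° × 111320 × cos 2.58° = 0.003 × 111320 × 0.9990 ≈ 333.62 m.
Error at 77.58° = 0.003° × 111320 × cos 77.58° ≈ 333.96 × 0.2151 = 71.827 m.
The ratio reduces to cos 2.58° / cos 77.58° = 0.9990/0.2151 ≈ 4.6448.

4.645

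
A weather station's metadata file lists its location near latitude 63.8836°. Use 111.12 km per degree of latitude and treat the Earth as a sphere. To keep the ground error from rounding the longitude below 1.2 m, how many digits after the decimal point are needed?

At 63.8836° one degree of longitude covers 111120 × cos 63.8836° ≈ 111120 × 0.4402 ≈ 48914.6 m.
With N decimal places the half-ulp bound is 0.5·10⁻ᴺ°, or 0.5·10⁻ᴺ × 48914.6 m on the ground.
Setting 24457.3 × 10⁻ᴺ ≤ 1.2 gives 10ᴺ ≥ 2.038e+04, i.e. N ≥ 4.31.
N = 4 would give 2.45 m (too coarse); N = 5 gives 0.245 m ≤ 1.2 m.

5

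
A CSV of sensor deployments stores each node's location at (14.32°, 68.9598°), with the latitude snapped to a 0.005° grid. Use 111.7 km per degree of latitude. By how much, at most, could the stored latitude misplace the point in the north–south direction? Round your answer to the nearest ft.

With a 0.005° grid the true value lies within half a step, ±0.005°/2 = ±0.0025°, of the stored one.
North–south distance: 0.0025° × 111700 m/° = 279.25 m.
Converting: 279.25 m × 3.2808 ft/m ≈ 916.17 ft.

916 ft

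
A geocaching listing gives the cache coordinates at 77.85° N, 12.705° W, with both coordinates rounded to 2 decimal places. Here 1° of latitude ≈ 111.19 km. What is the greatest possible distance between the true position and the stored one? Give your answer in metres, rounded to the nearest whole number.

568 metres

Rounding to 2 decimal places leaves each coordinate within ±0.005° of the true value.
N–S: 0.005° × 111190 m/° = 555.95 m.
Longitude error → 0.005 × 111190 × cos 77.85° = 0.005 × 111190 × 0.2105 ≈ 117.012 m.
The two errors are perpendicular, so the maximum displacement is √(555.95² + 117.012²) ≈ 568.13 m.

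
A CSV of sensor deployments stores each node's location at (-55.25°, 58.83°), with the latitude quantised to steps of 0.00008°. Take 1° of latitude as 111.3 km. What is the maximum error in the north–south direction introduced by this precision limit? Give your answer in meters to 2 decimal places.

4.45 meters

With a 0.00008° grid the true value lies within half a step, ±0.00008°/2 = ±4e-05°, of the stored one.
Along the meridian that is 4e-05° × 111300 m/° = 4.452 m.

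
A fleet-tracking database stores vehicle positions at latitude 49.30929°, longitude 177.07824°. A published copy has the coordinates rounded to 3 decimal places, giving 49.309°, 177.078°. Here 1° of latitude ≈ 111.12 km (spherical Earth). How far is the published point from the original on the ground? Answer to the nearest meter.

Δlat = 49.30929 − 49.309 = +0.00029°; Δlon = 177.07824 − 177.078 = +0.00024°.
North–south shift: 0.00029 × 111120 = 32.2248 m.
East–west at this latitude: 0.00024° × 111120 × cos 49.309° ≈ 0.00024 × 72447.9 = 17.3875 m.
Distance: √(32.2248² + 17.3875²) ≈ 36.6164 m.

37 meters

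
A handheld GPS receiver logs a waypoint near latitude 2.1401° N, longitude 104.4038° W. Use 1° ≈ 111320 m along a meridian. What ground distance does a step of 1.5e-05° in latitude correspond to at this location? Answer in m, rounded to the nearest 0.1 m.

1.7 m

1.5e-05° × 111320 m/° = 1.6698 m.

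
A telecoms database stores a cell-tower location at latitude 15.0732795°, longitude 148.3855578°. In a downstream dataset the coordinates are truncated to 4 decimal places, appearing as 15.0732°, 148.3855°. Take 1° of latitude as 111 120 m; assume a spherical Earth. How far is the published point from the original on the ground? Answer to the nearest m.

11 m

Δlat = 15.0732795 − 15.0732 = +0.0000795°; Δlon = 148.3855578 − 148.3855 = +0.0000578°.
N–S: 0.0000795° × 111120 m/° = 8.83404 m.
East–west at this latitude: 0.0000578° × 111120 × cos 15.0732° ≈ 0.0000578 × 107297 = 6.20176 m.
Distance: √(8.83404² + 6.20176²) ≈ 10.7936 m.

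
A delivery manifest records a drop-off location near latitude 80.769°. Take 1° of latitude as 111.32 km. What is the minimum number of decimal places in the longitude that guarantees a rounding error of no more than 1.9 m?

4 decimal places

At 80.769° one degree of longitude covers 111320 × cos 80.769° ≈ 111320 × 0.1604 ≈ 17857.4 m.
N decimal places → at most half a unit in the last place, 0.5 × 10⁻ᴺ° = 17857.4/2 × 10⁻ᴺ m.
Need 0.5 × 17857.4 × 10⁻ᴺ ≤ 1.9 → 10⁻ᴺ ≤ 2.128e-04, so N ≥ 3.67.
N = 3 would give 8.93 m (too coarse); N = 4 gives 0.893 m ≤ 1.9 m.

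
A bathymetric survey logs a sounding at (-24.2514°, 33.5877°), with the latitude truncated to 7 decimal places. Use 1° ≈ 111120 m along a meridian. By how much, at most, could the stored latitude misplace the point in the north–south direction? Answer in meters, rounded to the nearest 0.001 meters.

Truncating at 7 decimal places can drop up to a full unit in the last place, so the latitude may be off by as much as 1e-07°.
North–south distance: 1e-07° × 111120 m/° = 0.011112 m.

0.011 meters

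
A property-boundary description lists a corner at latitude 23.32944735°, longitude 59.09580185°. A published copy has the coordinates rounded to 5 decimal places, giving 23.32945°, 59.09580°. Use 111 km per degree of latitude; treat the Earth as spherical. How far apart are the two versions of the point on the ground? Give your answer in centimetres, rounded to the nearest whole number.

35 centimetres

The latitude changed by -0.00000265° and the longitude by +0.00000185°.
North–south shift: -0.00000265 × 111000 = -0.29415 m.
E–W at 23.3295°: 0.00000185° × 111000 × cos 23.3295° = 0.00000185 × 111000 × 0.9182 ≈ 0.188561 m.
Combined displacement = (0.29415² + 0.188561²)^½ ≈ 0.349399 m.
That is 0.349399 m = 34.94 cm.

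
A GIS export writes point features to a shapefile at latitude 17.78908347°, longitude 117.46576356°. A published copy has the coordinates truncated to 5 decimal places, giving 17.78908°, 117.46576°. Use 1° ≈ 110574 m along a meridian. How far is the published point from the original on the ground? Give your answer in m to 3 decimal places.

0.536 m

Δlat = 17.78908347 − 17.78908 = +0.00000347°; Δlon = 117.46576356 − 117.46576 = +0.00000356°.
North–south shift: 0.00000347 × 110574 = 0.383692 m.
E–W at 17.7891°: 0.00000356° × 110574 × cos 17.7891° = 0.00000356 × 110574 × 0.9522 ≈ 0.374822 m.
Hypotenuse of the two orthogonal shifts: √(0.383692² + 0.374822²) = 0.536387 m.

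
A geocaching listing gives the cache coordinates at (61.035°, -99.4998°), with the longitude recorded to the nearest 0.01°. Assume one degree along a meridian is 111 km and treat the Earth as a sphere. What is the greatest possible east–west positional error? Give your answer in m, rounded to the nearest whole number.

Rounding to 2 decimal places leaves the longitude within ±0.005° of the true value.
Parallels shrink by cos φ, so at 61.035° a degree of longitude is 111000 × 0.4843 ≈ 53754.6 m.
Maximum E–W displacement: 0.005 × 53754.6 = 268.773 m.

269 m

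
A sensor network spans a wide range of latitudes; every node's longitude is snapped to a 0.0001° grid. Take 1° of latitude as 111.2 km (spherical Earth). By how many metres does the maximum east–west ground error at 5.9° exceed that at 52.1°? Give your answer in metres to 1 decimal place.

With a 0.0001° grid the true value lies within half a step, ±0.0001°/2 = ±5e-05°, of the stored one.
At 5.9°: 5e-05° × 111200 × cos 5.9° = 5e-05 × 111200 × 0.9947 ≈ 5.5305 m.
At 52.1°: 5e-05° × 111200 × cos 52.1° = 5e-05 × 111200 × 0.6143 ≈ 3.4154 m.
Difference: 5.5305 − 3.4154 = 2.1151 m.

2.1 metres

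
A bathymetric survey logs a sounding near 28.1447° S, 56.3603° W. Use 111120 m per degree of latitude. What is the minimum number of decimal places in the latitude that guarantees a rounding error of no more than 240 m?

One degree of latitude covers 111120 m.
Rounding to N decimal places gives at most 0.5 × 10⁻ᴺ degrees of error, i.e. 0.5 × 10⁻ᴺ × 111120 m.
Setting 55560 × 10⁻ᴺ ≤ 240 gives 10ᴺ ≥ 231.5, i.e. N ≥ 2.36.
N = 2 would give 556 m (too coarse); N = 3 gives 55.6 m ≤ 240 m.

3 decimal places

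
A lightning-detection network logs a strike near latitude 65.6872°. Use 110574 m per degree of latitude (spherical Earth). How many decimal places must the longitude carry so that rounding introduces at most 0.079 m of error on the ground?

At 65.6872° one degree of longitude covers 110574 × cos 65.6872° ≈ 110574 × 0.4117 ≈ 45525.3 m.
Rounding to N decimal places gives at most 0.5 × 10⁻ᴺ degrees of error, i.e. 0.5 × 10⁻ᴺ × 45525.3 m.
Setting 22762.7 × 10⁻ᴺ ≤ 0.079 gives 10ᴺ ≥ 2.881e+05, i.e. N ≥ 5.46.
So 6 decimal places suffice (0.0228 m); 5 would allow up to 0.228 m.

6 decimal places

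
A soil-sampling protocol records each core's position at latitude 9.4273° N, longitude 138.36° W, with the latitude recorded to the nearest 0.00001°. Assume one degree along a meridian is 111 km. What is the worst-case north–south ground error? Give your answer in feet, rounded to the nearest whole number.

Rounding to 5 decimal places leaves the latitude within ±5e-06° of the true value.
So the N–S error is at most 5e-06 × 111000 = 0.555 m.
Converting: 0.555 m × 3.2808 ft/m ≈ 1.8209 ft.

2 feet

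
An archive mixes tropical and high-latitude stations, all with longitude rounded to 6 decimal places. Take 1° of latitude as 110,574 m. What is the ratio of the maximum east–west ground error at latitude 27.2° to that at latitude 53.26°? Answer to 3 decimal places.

Rounding to 6 decimal places leaves the longitude within ±5e-07° of the true value.
Error at 27.2° = 5e-07° × 110574 × cos 27.2° ≈ 0.055287 × 0.8894 = 0.049173 m.
Error at 53.26° = 5e-07° × 110574 × cos 53.26° ≈ 0.055287 × 0.5982 = 0.033072 m.
The ratio reduces to cos 27.2° / cos 53.26° = 0.8894/0.5982 ≈ 1.4869.

1.487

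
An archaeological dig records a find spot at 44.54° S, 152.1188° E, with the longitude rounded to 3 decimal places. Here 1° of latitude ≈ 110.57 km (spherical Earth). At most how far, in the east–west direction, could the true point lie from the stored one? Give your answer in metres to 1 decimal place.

Rounding to 3 decimal places leaves the longitude within ±0.0005° of the true value.
At latitude 44.54° a degree of longitude spans 110570 m × cos 44.54° = 110570 × 0.7128 ≈ 78810 m.
So at most 0.0005° × 78810 ≈ 39.405 m east–west.

39.4 metres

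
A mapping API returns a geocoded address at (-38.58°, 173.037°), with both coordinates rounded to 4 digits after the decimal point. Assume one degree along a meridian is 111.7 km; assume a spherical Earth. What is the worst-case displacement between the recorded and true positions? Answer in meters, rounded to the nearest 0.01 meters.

Rounding to 4 decimal places leaves each coordinate within ±5e-05° of the true value.
North–south component: 5e-05° × 111700 = 5.585 m.
Longitude error → 5e-05 × 111700 × cos 38.58° = 5e-05 × 111700 × 0.7817 ≈ 4.36601 m.
The two errors are perpendicular, so the maximum displacement is √(5.585² + 4.36601²) ≈ 7.08902 m.

7.09 meters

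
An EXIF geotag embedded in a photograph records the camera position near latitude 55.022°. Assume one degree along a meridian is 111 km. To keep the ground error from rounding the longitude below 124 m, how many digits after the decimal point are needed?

3 decimal places

At 55.022° one degree of longitude covers 111000 × cos 55.022° ≈ 111000 × 0.5733 ≈ 63632.1 m.
With N decimal places the half-ulp bound is 0.5·10⁻ᴺ°, or 0.5·10⁻ᴺ × 63632.1 m on the ground.
Setting 31816 × 10⁻ᴺ ≤ 124 gives 10ᴺ ≥ 256.6, i.e. N ≥ 2.41.
So 3 decimal places suffice (31.8 m); 2 would allow up to 318 m.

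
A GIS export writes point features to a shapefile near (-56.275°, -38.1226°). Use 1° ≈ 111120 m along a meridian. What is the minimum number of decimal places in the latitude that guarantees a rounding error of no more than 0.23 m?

6 decimal places

One degree of latitude covers 111120 m.
N decimal places → at most half a unit in the last place, 0.5 × 10⁻ᴺ° = 111120/2 × 10⁻ᴺ m.
Need 0.5 × 111120 × 10⁻ᴺ ≤ 0.23 → 10⁻ᴺ ≤ 4.140e-06, so N ≥ 5.38.
N = 5 would give 0.556 m (too coarse); N = 6 gives 0.0556 m ≤ 0.23 m.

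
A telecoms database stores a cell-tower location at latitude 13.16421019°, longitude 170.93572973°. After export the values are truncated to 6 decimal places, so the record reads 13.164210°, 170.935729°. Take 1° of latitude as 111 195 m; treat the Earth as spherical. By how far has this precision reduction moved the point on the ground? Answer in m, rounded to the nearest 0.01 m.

The latitude changed by +0.00000019° and the longitude by +0.00000073°.
N–S: 0.00000019° × 111195 m/° = 0.021127 m.
East–west at this latitude: 0.00000073° × 111195 × cos 13.1642° ≈ 0.00000073 × 108273 = 0.0790392 m.
Combined displacement = (0.021127² + 0.0790392²)^½ ≈ 0.0818141 m.

0.08 m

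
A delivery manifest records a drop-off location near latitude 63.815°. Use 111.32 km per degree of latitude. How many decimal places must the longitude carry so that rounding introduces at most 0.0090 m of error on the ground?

7

At 63.815° one degree of longitude covers 111320 × cos 63.815° ≈ 111320 × 0.4413 ≈ 49122.3 m.
With N decimal places the half-ulp bound is 0.5·10⁻ᴺ°, or 0.5·10⁻ᴺ × 49122.3 m on the ground.
Setting 24561.1 × 10⁻ᴺ ≤ 0.0090 gives 10ᴺ ≥ 2.729e+06, i.e. N ≥ 6.44.
N = 6 would give 0.0246 m (too coarse); N = 7 gives 0.00246 m ≤ 0.0090 m.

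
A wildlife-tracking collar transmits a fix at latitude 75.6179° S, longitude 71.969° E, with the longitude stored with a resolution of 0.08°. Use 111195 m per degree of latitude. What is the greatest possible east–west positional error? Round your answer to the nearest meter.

With a 0.08° grid the true value lies within half a step, ±0.08°/2 = ±0.04°, of the stored one.
One degree of longitude at 75.6179° is 111195 × cos 75.6179° ≈ 111195 × 0.2484 = 27619.4 m.
Maximum E–W displacement: 0.04 × 27619.4 = 1104.78 m.

1105 meters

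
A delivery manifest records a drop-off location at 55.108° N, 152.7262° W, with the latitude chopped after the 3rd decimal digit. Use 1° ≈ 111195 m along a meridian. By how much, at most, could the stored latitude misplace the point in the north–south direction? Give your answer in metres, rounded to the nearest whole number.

111 metres

Truncating at 3 decimal places can drop up to a full unit in the last place, so the latitude may be off by as much as 0.001°.
Along the meridian that is 0.001° × 111195 m/° = 111.195 m.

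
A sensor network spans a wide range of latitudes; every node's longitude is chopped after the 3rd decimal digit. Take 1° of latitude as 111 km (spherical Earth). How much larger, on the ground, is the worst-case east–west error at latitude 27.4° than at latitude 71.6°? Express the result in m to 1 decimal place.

Truncating at 3 decimal places can drop up to a full unit in the last place, so the longitude may be off by as much as 0.001°.
Error at 27.4° = 0.001° × 111000 × cos 27.4° ≈ 111 × 0.8878 = 98.548 m.
Error at 71.6° = 0.001° × 111000 × cos 71.6° ≈ 111 × 0.3156 = 35.037 m.
So the lower-latitude error exceeds the higher by 98.548 − 35.037 = 63.51 m.

63.5 m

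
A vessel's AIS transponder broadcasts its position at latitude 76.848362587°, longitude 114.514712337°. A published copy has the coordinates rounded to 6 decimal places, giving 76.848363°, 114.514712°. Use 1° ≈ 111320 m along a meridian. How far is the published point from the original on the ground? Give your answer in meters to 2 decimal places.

The latitude changed by -0.000000413° and the longitude by +0.000000337°.
North–south shift: -0.000000413 × 111320 = -0.0459752 m.
E–W at 76.8484°: 0.000000337° × 111320 × cos 76.8484° = 0.000000337 × 111320 × 0.2275 ≈ 0.00853571 m.
Hypotenuse of the two orthogonal shifts: √(0.0459752² + 0.00853571²) = 0.0467608 m.

0.05 meters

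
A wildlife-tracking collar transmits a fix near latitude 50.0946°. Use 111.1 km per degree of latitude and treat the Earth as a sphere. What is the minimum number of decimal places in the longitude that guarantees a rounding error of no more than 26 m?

At 50.0946° one degree of longitude covers 111100 × cos 50.0946° ≈ 111100 × 0.6415 ≈ 71273.1 m.
With N decimal places the half-ulp bound is 0.5·10⁻ᴺ°, or 0.5·10⁻ᴺ × 71273.1 m on the ground.
Setting 35636.5 × 10⁻ᴺ ≤ 26 gives 10ᴺ ≥ 1371, i.e. N ≥ 3.14.
N = 3 would give 35.6 m (too coarse); N = 4 gives 3.56 m ≤ 26 m.

4 decimal places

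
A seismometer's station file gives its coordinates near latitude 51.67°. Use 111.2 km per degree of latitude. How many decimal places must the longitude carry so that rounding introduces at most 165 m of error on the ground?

3

At 51.67° one degree of longitude covers 111200 × cos 51.67° ≈ 111200 × 0.6202 ≈ 68965.1 m.
Rounding to N decimal places gives at most 0.5 × 10⁻ᴺ degrees of error, i.e. 0.5 × 10⁻ᴺ × 68965.1 m.
Setting 34482.6 × 10⁻ᴺ ≤ 165 gives 10ᴺ ≥ 209, i.e. N ≥ 2.32.
N = 2 would give 345 m (too coarse); N = 3 gives 34.5 m ≤ 165 m.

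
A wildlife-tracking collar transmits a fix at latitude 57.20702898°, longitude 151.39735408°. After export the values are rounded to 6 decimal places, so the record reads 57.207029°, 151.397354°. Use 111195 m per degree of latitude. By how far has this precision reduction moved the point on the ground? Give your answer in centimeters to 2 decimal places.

0.53 centimeters

The latitude changed by -0.00000002° and the longitude by +0.00000008°.
N–S: -0.00000002° × 111195 m/° = -0.0022239 m.
E–W at 57.207°: 0.00000008° × 111195 × cos 57.207° = 0.00000008 × 111195 × 0.5416 ≈ 0.0048179 m.
Combined displacement = (0.0022239² + 0.0048179²)^½ ≈ 0.0053064 m.
That is 0.0053064 m = 0.53064 cm.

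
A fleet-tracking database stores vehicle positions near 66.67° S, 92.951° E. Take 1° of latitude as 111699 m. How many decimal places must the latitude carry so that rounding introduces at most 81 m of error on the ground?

One degree of latitude covers 111699 m.
Rounding to N decimal places gives at most 0.5 × 10⁻ᴺ degrees of error, i.e. 0.5 × 10⁻ᴺ × 111699 m.
Need 0.5 × 111699 × 10⁻ᴺ ≤ 81 → 10⁻ᴺ ≤ 1.450e-03, so N ≥ 2.84.
So 3 decimal places suffice (55.8 m); 2 would allow up to 558 m.

3 decimal places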